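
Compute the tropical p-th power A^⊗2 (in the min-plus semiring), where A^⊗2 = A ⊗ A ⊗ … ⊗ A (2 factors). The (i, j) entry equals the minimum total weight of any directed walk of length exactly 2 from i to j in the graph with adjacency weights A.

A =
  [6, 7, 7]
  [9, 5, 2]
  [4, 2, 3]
A^⊗2 =
  [11, 9, 9]
  [6, 4, 5]
  [7, 5, 4]

Each entry (A^⊗2)_ij equals the minimum over all length-2 walks i = v_0 → v_1 → … → v_2 = j of Σ_t A[v_t][v_{t+1}]. For example, for (i, j) = (0, 2) we minimise over 3 possible intermediate vertex sequences; the minimum is 9, attained along the walk 0 → 1 → 2.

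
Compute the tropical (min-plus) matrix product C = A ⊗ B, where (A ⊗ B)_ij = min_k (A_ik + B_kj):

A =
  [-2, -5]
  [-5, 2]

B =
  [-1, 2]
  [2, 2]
A ⊗ B =
  [-3, -3]
  [-6, -3]

Apply the min-plus product entry-by-entry:
  C[0][0] = min over k of (A[0][0] + B[0][0] = -2 + -1 = -3, A[0][1] + B[1][0] = -5 + 2 = -3) = -3 (attained at k = 0)
  C[0][1] = min over k of (A[0][0] + B[0][1] = -2 + 2 = 0, A[0][1] + B[1][1] = -5 + 2 = -3) = -3 (attained at k = 1)
  C[1][0] = min over k of (A[1][0] + B[0][0] = -5 + -1 = -6, A[1][1] + B[1][0] = 2 + 2 = 4) = -6 (attained at k = 0)
  C[1][1] = min over k of (A[1][0] + B[0][1] = -5 + 2 = -3, A[1][1] + B[1][1] = 2 + 2 = 4) = -3 (attained at k = 0)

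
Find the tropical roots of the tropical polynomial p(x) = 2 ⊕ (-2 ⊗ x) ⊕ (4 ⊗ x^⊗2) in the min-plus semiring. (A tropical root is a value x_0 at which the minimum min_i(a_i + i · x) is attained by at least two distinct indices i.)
Roots: {-6, 4}

Each tropical root is a break point of the lower envelope of the lines y = a_i + i · x (there are 3 lines, with slopes 0, 1, ..., 2). Only the lines that attain the minimum somewhere contribute to roots; other lines are dominated. Here the surviving (envelope) indices are i = 2, i = 1, i = 0.
Intersections between consecutive envelope lines give the roots: for adjacent envelope indices i < j the intersection is x = (a_i − a_j) / (j − i). Reading off the sorted break points: {-6, 4}.
Verification: at each break x_0, at least two indices attain the minimum of min_i(a_i + i · x_0).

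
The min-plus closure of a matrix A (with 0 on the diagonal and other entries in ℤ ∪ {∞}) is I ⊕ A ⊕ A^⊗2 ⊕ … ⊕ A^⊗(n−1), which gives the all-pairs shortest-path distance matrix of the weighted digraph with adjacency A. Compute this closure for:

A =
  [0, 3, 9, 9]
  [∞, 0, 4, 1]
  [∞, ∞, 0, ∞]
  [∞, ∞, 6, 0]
Closure =
  [0, 3, 7, 4]
  [∞, 0, 4, 1]
  [∞, ∞, 0, ∞]
  [∞, ∞, 6, 0]

This is the Floyd-Warshall all-pairs shortest-path computation. For each intermediate vertex k = 0, 1, …, 3, update dist[i][j] ← min(dist[i][j], dist[i][k] + dist[k][j]). The final matrix gives, for each (i, j), the minimum total weight of any directed path from i to j (possibly empty when i = j).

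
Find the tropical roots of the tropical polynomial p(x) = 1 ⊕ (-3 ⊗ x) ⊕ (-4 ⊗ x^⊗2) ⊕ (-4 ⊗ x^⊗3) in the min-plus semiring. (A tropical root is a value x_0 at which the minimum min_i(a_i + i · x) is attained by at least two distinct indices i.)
Roots: {0, 1, 4}

Each tropical root is a break point of the lower envelope of the lines y = a_i + i · x (there are 4 lines, with slopes 0, 1, ..., 3). Only the lines that attain the minimum somewhere contribute to roots; other lines are dominated. Here the surviving (envelope) indices are i = 3, i = 2, i = 1, i = 0.
Intersections between consecutive envelope lines give the roots: for adjacent envelope indices i < j the intersection is x = (a_i − a_j) / (j − i). Reading off the sorted break points: {0, 1, 4}.
Verification: at each break x_0, at least two indices attain the minimum of min_i(a_i + i · x_0).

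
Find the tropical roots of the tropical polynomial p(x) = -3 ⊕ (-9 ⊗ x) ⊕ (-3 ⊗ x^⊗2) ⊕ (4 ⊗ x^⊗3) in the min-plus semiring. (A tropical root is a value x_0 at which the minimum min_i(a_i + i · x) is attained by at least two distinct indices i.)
Roots: {-7, -6, 6}

Each tropical root is a break point of the lower envelope of the lines y = a_i + i · x (there are 4 lines, with slopes 0, 1, ..., 3). Only the lines that attain the minimum somewhere contribute to roots; other lines are dominated. Here the surviving (envelope) indices are i = 3, i = 2, i = 1, i = 0.
Intersections between consecutive envelope lines give the roots: for adjacent envelope indices i < j the intersection is x = (a_i − a_j) / (j − i). Reading off the sorted break points: {-7, -6, 6}.
Verification: at each break x_0, at least two indices attain the minimum of min_i(a_i + i · x_0).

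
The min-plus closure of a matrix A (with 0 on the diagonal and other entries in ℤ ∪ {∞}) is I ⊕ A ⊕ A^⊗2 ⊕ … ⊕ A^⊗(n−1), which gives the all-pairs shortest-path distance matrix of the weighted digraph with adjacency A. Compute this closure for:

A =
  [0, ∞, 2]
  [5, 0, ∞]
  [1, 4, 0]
Closure =
  [0, 6, 2]
  [5, 0, 7]
  [1, 4, 0]

This is the Floyd-Warshall all-pairs shortest-path computation. For each intermediate vertex k = 0, 1, …, 2, update dist[i][j] ← min(dist[i][j], dist[i][k] + dist[k][j]). The final matrix gives, for each (i, j), the minimum total weight of any directed path from i to j (possibly empty when i = j).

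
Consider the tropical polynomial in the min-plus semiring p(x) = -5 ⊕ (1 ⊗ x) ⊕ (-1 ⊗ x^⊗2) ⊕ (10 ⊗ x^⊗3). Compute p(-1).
p(-1) = -5

A tropical monomial a ⊗ x^⊗i evaluates to a + i · x. Evaluating each term at x = -1:
  Term 0 contributes -5 + 0 · -1 = -5
  Term 1 contributes 1 + 1 · -1 = 0
  Term 2 contributes -1 + 2 · -1 = -3
  Term 3 contributes 10 + 3 · -1 = 7
p(-1) = ⊕ of these = min[-5, 0, -3, 7] = -5.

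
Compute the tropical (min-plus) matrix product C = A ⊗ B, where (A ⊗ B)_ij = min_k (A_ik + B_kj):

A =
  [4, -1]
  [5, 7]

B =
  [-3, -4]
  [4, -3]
A ⊗ B =
  [1, -4]
  [2, 1]

Apply the min-plus product entry-by-entry:
  C[0][0] = min over k of (A[0][0] + B[0][0] = 4 + -3 = 1, A[0][1] + B[1][0] = -1 + 4 = 3) = 1 (attained at k = 0)
  C[0][1] = min over k of (A[0][0] + B[0][1] = 4 + -4 = 0, A[0][1] + B[1][1] = -1 + -3 = -4) = -4 (attained at k = 1)
  C[1][0] = min over k of (A[1][0] + B[0][0] = 5 + -3 = 2, A[1][1] + B[1][0] = 7 + 4 = 11) = 2 (attained at k = 0)
  C[1][1] = min over k of (A[1][0] + B[0][1] = 5 + -4 = 1, A[1][1] + B[1][1] = 7 + -3 = 4) = 1 (attained at k = 0)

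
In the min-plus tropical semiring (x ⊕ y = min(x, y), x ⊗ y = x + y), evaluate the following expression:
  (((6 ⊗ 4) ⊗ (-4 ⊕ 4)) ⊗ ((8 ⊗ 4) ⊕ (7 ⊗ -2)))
(((6 ⊗ 4) ⊗ (-4 ⊕ 4)) ⊗ ((8 ⊗ 4) ⊕ (7 ⊗ -2))) = 11

Expand innermost to outermost. Recall ⊕ takes the minimum of its arguments and ⊗ takes their sum. Working out the expression (((6 ⊗ 4) ⊗ (-4 ⊕ 4)) ⊗ ((8 ⊗ 4) ⊕ (7 ⊗ -2))) gives 11.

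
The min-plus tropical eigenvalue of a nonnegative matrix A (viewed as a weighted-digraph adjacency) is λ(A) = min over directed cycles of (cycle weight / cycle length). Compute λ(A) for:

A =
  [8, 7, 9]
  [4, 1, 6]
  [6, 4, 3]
λ(A) = 1

Enumerate directed cycles and compute their means (weight / length). Sample:
  cycle 0 → 0: weight = 8, length = 1, mean = 8/1 ≈ 8.000
  cycle 1 → 1: weight = 1, length = 1, mean = 1/1 ≈ 1.000
  cycle 2 → 2: weight = 3, length = 1, mean = 3/1 ≈ 3.000
  cycle 0 → 1 → 0: weight = 11, length = 2, mean = 11/2 ≈ 5.500
  cycle 0 → 2 → 0: weight = 15, length = 2, mean = 15/2 ≈ 7.500
  cycle 1 → 0 → 1: weight = 11, length = 2, mean = 11/2 ≈ 5.500
Minimum mean = 1.000, attained e.g. along the cycle 1 → 1 with weight 1 and length 1. So λ(A) = 1/1 = 1.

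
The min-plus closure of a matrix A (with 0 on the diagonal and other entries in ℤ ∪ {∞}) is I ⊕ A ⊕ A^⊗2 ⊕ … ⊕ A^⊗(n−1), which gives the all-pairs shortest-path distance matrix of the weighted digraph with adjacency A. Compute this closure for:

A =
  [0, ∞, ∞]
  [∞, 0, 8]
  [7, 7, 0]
Closure =
  [0, ∞, ∞]
  [15, 0, 8]
  [7, 7, 0]

This is the Floyd-Warshall all-pairs shortest-path computation. For each intermediate vertex k = 0, 1, …, 2, update dist[i][j] ← min(dist[i][j], dist[i][k] + dist[k][j]). The final matrix gives, for each (i, j), the minimum total weight of any directed path from i to j (possibly empty when i = j).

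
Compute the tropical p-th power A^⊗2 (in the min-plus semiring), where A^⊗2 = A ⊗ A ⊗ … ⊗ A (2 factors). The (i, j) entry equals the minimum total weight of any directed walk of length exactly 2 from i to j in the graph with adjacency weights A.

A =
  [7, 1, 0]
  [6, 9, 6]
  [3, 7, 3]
A^⊗2 =
  [3, 7, 3]
  [9, 7, 6]
  [6, 4, 3]

Each entry (A^⊗2)_ij equals the minimum over all length-2 walks i = v_0 → v_1 → … → v_2 = j of Σ_t A[v_t][v_{t+1}]. For example, for (i, j) = (0, 2) we minimise over 3 possible intermediate vertex sequences; the minimum is 3, attained along the walk 0 → 2 → 2.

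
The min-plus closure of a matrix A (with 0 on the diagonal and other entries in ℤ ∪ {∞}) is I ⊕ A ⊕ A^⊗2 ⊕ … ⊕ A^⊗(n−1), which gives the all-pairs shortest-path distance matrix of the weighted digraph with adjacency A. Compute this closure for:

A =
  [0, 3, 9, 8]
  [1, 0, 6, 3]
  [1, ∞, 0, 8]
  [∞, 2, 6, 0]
Closure =
  [0, 3, 9, 6]
  [1, 0, 6, 3]
  [1, 4, 0, 7]
  [3, 2, 6, 0]

This is the Floyd-Warshall all-pairs shortest-path computation. For each intermediate vertex k = 0, 1, …, 3, update dist[i][j] ← min(dist[i][j], dist[i][k] + dist[k][j]). The final matrix gives, for each (i, j), the minimum total weight of any directed path from i to j (possibly empty when i = j).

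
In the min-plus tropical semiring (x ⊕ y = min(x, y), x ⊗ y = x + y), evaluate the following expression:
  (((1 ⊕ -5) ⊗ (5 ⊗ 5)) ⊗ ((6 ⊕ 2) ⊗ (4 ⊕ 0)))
(((1 ⊕ -5) ⊗ (5 ⊗ 5)) ⊗ ((6 ⊕ 2) ⊗ (4 ⊕ 0))) = 7

Expand innermost to outermost. Recall ⊕ takes the minimum of its arguments and ⊗ takes their sum. Working out the expression (((1 ⊕ -5) ⊗ (5 ⊗ 5)) ⊗ ((6 ⊕ 2) ⊗ (4 ⊕ 0))) gives 7.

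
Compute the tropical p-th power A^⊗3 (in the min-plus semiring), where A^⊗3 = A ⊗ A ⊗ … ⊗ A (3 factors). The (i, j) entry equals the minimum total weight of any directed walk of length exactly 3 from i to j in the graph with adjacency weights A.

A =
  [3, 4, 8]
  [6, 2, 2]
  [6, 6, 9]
A^⊗3 =
  [9, 8, 8]
  [10, 6, 6]
  [12, 10, 10]

Each entry (A^⊗3)_ij equals the minimum over all length-3 walks i = v_0 → v_1 → … → v_3 = j of Σ_t A[v_t][v_{t+1}]. For example, for (i, j) = (0, 2) we minimise over 9 possible intermediate vertex sequences; the minimum is 8, attained along the walk 0 → 1 → 1 → 2.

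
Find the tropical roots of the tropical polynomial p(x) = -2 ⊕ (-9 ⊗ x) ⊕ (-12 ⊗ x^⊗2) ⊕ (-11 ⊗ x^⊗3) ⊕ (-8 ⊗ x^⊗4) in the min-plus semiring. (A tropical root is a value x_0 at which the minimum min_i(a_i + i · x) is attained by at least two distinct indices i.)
Roots: {-3, -1, 3, 7}

Each tropical root is a break point of the lower envelope of the lines y = a_i + i · x (there are 5 lines, with slopes 0, 1, ..., 4). Only the lines that attain the minimum somewhere contribute to roots; other lines are dominated. Here the surviving (envelope) indices are i = 4, i = 3, i = 2, i = 1, i = 0.
Intersections between consecutive envelope lines give the roots: for adjacent envelope indices i < j the intersection is x = (a_i − a_j) / (j − i). Reading off the sorted break points: {-3, -1, 3, 7}.
Verification: at each break x_0, at least two indices attain the minimum of min_i(a_i + i · x_0).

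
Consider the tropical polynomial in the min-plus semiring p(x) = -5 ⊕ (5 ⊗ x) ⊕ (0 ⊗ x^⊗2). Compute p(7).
p(7) = -5

A tropical monomial a ⊗ x^⊗i evaluates to a + i · x. Evaluating each term at x = 7:
  Term 0 contributes -5 + 0 · 7 = -5
  Term 1 contributes 5 + 1 · 7 = 12
  Term 2 contributes 0 + 2 · 7 = 14
p(7) = ⊕ of these = min[-5, 12, 14] = -5.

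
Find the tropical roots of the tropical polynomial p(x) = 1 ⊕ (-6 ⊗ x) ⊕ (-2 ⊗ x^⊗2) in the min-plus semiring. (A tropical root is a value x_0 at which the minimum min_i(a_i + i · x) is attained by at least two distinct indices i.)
Roots: {-4, 7}

Each tropical root is a break point of the lower envelope of the lines y = a_i + i · x (there are 3 lines, with slopes 0, 1, ..., 2). Only the lines that attain the minimum somewhere contribute to roots; other lines are dominated. Here the surviving (envelope) indices are i = 2, i = 1, i = 0.
Intersections between consecutive envelope lines give the roots: for adjacent envelope indices i < j the intersection is x = (a_i − a_j) / (j − i). Reading off the sorted break points: {-4, 7}.
Verification: at each break x_0, at least two indices attain the minimum of min_i(a_i + i · x_0).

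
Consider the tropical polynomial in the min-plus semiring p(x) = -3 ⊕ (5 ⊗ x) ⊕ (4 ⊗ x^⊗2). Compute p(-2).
p(-2) = -3

A tropical monomial a ⊗ x^⊗i evaluates to a + i · x. Evaluating each term at x = -2:
  Term 0 contributes -3 + 0 · -2 = -3
  Term 1 contributes 5 + 1 · -2 = 3
  Term 2 contributes 4 + 2 · -2 = 0
p(-2) = ⊕ of these = min[-3, 3, 0] = -3.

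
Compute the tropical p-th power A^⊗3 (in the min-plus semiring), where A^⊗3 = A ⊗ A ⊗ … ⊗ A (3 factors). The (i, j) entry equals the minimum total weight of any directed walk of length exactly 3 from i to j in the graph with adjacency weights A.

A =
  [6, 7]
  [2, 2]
A^⊗3 =
  [11, 11]
  [6, 6]

Each entry (A^⊗3)_ij equals the minimum over all length-3 walks i = v_0 → v_1 → … → v_3 = j of Σ_t A[v_t][v_{t+1}]. For example, for (i, j) = (0, 1) we minimise over 4 possible intermediate vertex sequences; the minimum is 11, attained along the walk 0 → 1 → 1 → 1.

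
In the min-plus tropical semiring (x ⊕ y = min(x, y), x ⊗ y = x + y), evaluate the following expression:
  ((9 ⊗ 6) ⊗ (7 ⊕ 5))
((9 ⊗ 6) ⊗ (7 ⊕ 5)) = 20

Expand innermost to outermost. Recall ⊕ takes the minimum of its arguments and ⊗ takes their sum. Working out the expression ((9 ⊗ 6) ⊗ (7 ⊕ 5)) gives 20.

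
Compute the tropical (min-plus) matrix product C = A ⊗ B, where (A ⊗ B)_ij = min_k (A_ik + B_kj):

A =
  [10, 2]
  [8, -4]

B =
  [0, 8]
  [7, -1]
A ⊗ B =
  [9, 1]
  [3, -5]

Apply the min-plus product entry-by-entry:
  C[0][0] = min over k of (A[0][0] + B[0][0] = 10 + 0 = 10, A[0][1] + B[1][0] = 2 + 7 = 9) = 9 (attained at k = 1)
  C[0][1] = min over k of (A[0][0] + B[0][1] = 10 + 8 = 18, A[0][1] + B[1][1] = 2 + -1 = 1) = 1 (attained at k = 1)
  C[1][0] = min over k of (A[1][0] + B[0][0] = 8 + 0 = 8, A[1][1] + B[1][0] = -4 + 7 = 3) = 3 (attained at k = 1)
  C[1][1] = min over k of (A[1][0] + B[0][1] = 8 + 8 = 16, A[1][1] + B[1][1] = -4 + -1 = -5) = -5 (attained at k = 1)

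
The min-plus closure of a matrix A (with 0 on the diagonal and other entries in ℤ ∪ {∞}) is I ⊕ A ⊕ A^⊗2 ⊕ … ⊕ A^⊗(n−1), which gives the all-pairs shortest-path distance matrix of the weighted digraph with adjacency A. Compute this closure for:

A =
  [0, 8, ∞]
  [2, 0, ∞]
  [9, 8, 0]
Closure =
  [0, 8, ∞]
  [2, 0, ∞]
  [9, 8, 0]

This is the Floyd-Warshall all-pairs shortest-path computation. For each intermediate vertex k = 0, 1, …, 2, update dist[i][j] ← min(dist[i][j], dist[i][k] + dist[k][j]). The final matrix gives, for each (i, j), the minimum total weight of any directed path from i to j (possibly empty when i = j).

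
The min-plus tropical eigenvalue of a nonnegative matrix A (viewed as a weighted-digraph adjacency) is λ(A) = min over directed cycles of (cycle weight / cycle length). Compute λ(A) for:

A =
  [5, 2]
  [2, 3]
λ(A) = 2

Enumerate directed cycles and compute their means (weight / length). Sample:
  cycle 0 → 0: weight = 5, length = 1, mean = 5/1 ≈ 5.000
  cycle 1 → 1: weight = 3, length = 1, mean = 3/1 ≈ 3.000
  cycle 0 → 1 → 0: weight = 4, length = 2, mean = 4/2 ≈ 2.000
  cycle 1 → 0 → 1: weight = 4, length = 2, mean = 4/2 ≈ 2.000
Minimum mean = 2.000, attained e.g. along the cycle 0 → 1 → 0 with weight 4 and length 2. So λ(A) = 4/2 = 2.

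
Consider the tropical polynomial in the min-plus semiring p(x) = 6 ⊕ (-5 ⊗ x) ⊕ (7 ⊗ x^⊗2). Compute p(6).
p(6) = 1

A tropical monomial a ⊗ x^⊗i evaluates to a + i · x. Evaluating each term at x = 6:
  Term 0 contributes 6 + 0 · 6 = 6
  Term 1 contributes -5 + 1 · 6 = 1
  Term 2 contributes 7 + 2 · 6 = 19
p(6) = ⊕ of these = min[6, 1, 19] = 1.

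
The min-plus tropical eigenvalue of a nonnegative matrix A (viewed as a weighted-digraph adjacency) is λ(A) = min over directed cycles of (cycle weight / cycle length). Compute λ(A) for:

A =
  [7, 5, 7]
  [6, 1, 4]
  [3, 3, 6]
λ(A) = 1

Enumerate directed cycles and compute their means (weight / length). Sample:
  cycle 0 → 0: weight = 7, length = 1, mean = 7/1 ≈ 7.000
  cycle 1 → 1: weight = 1, length = 1, mean = 1/1 ≈ 1.000
  cycle 2 → 2: weight = 6, length = 1, mean = 6/1 ≈ 6.000
  cycle 0 → 1 → 0: weight = 11, length = 2, mean = 11/2 ≈ 5.500
  cycle 0 → 2 → 0: weight = 10, length = 2, mean = 10/2 ≈ 5.000
  cycle 1 → 0 → 1: weight = 11, length = 2, mean = 11/2 ≈ 5.500
Minimum mean = 1.000, attained e.g. along the cycle 1 → 1 with weight 1 and length 1. So λ(A) = 1/1 = 1.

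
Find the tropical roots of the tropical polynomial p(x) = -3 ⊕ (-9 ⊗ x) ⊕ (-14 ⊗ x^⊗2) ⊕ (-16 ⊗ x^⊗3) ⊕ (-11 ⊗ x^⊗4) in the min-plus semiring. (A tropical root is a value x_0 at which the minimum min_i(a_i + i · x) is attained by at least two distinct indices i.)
Roots: {-5, 2, 5, 6}

Each tropical root is a break point of the lower envelope of the lines y = a_i + i · x (there are 5 lines, with slopes 0, 1, ..., 4). Only the lines that attain the minimum somewhere contribute to roots; other lines are dominated. Here the surviving (envelope) indices are i = 4, i = 3, i = 2, i = 1, i = 0.
Intersections between consecutive envelope lines give the roots: for adjacent envelope indices i < j the intersection is x = (a_i − a_j) / (j − i). Reading off the sorted break points: {-5, 2, 5, 6}.
Verification: at each break x_0, at least two indices attain the minimum of min_i(a_i + i · x_0).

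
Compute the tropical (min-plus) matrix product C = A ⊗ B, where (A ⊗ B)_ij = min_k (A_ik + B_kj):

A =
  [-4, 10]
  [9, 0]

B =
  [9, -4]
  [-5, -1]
A ⊗ B =
  [5, -8]
  [-5, -1]

Apply the min-plus product entry-by-entry:
  C[0][0] = min over k of (A[0][0] + B[0][0] = -4 + 9 = 5, A[0][1] + B[1][0] = 10 + -5 = 5) = 5 (attained at k = 0)
  C[0][1] = min over k of (A[0][0] + B[0][1] = -4 + -4 = -8, A[0][1] + B[1][1] = 10 + -1 = 9) = -8 (attained at k = 0)
  C[1][0] = min over k of (A[1][0] + B[0][0] = 9 + 9 = 18, A[1][1] + B[1][0] = 0 + -5 = -5) = -5 (attained at k = 1)
  C[1][1] = min over k of (A[1][0] + B[0][1] = 9 + -4 = 5, A[1][1] + B[1][1] = 0 + -1 = -1) = -1 (attained at k = 1)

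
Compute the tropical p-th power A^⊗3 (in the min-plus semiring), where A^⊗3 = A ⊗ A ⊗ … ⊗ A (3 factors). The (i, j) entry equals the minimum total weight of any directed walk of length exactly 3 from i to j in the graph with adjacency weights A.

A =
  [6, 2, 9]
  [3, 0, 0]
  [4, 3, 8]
A^⊗3 =
  [5, 2, 2]
  [3, 0, 0]
  [6, 3, 3]

Each entry (A^⊗3)_ij equals the minimum over all length-3 walks i = v_0 → v_1 → … → v_3 = j of Σ_t A[v_t][v_{t+1}]. For example, for (i, j) = (0, 2) we minimise over 9 possible intermediate vertex sequences; the minimum is 2, attained along the walk 0 → 1 → 1 → 2.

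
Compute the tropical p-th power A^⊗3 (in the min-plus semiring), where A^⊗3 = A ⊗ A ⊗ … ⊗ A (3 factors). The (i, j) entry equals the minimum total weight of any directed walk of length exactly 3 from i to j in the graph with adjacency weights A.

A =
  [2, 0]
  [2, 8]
A^⊗3 =
  [4, 2]
  [4, 4]

Each entry (A^⊗3)_ij equals the minimum over all length-3 walks i = v_0 → v_1 → … → v_3 = j of Σ_t A[v_t][v_{t+1}]. For example, for (i, j) = (0, 1) we minimise over 4 possible intermediate vertex sequences; the minimum is 2, attained along the walk 0 → 1 → 0 → 1.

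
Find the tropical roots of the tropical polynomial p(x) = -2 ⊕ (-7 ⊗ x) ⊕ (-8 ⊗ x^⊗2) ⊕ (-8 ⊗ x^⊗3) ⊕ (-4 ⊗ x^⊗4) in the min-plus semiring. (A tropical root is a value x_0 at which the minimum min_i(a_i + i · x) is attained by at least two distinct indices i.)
Roots: {-4, 0, 1, 5}

Each tropical root is a break point of the lower envelope of the lines y = a_i + i · x (there are 5 lines, with slopes 0, 1, ..., 4). Only the lines that attain the minimum somewhere contribute to roots; other lines are dominated. Here the surviving (envelope) indices are i = 4, i = 3, i = 2, i = 1, i = 0.
Intersections between consecutive envelope lines give the roots: for adjacent envelope indices i < j the intersection is x = (a_i − a_j) / (j − i). Reading off the sorted break points: {-4, 0, 1, 5}.
Verification: at each break x_0, at least two indices attain the minimum of min_i(a_i + i · x_0).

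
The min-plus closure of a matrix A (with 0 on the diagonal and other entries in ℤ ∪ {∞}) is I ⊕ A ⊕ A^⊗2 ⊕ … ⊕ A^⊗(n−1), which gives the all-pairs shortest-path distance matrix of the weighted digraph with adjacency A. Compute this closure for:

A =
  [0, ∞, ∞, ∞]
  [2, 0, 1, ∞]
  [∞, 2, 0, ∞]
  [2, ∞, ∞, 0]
Closure =
  [0, ∞, ∞, ∞]
  [2, 0, 1, ∞]
  [4, 2, 0, ∞]
  [2, ∞, ∞, 0]

This is the Floyd-Warshall all-pairs shortest-path computation. For each intermediate vertex k = 0, 1, …, 3, update dist[i][j] ← min(dist[i][j], dist[i][k] + dist[k][j]). The final matrix gives, for each (i, j), the minimum total weight of any directed path from i to j (possibly empty when i = j).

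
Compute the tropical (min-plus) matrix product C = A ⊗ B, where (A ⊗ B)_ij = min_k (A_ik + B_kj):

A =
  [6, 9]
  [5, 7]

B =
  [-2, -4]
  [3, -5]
A ⊗ B =
  [4, 2]
  [3, 1]

Apply the min-plus product entry-by-entry:
  C[0][0] = min over k of (A[0][0] + B[0][0] = 6 + -2 = 4, A[0][1] + B[1][0] = 9 + 3 = 12) = 4 (attained at k = 0)
  C[0][1] = min over k of (A[0][0] + B[0][1] = 6 + -4 = 2, A[0][1] + B[1][1] = 9 + -5 = 4) = 2 (attained at k = 0)
  C[1][0] = min over k of (A[1][0] + B[0][0] = 5 + -2 = 3, A[1][1] + B[1][0] = 7 + 3 = 10) = 3 (attained at k = 0)
  C[1][1] = min over k of (A[1][0] + B[0][1] = 5 + -4 = 1, A[1][1] + B[1][1] = 7 + -5 = 2) = 1 (attained at k = 0)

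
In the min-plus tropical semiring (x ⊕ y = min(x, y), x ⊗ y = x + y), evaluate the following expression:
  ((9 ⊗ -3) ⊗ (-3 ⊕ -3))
((9 ⊗ -3) ⊗ (-3 ⊕ -3)) = 3

Expand innermost to outermost. Recall ⊕ takes the minimum of its arguments and ⊗ takes their sum. Working out the expression ((9 ⊗ -3) ⊗ (-3 ⊕ -3)) gives 3.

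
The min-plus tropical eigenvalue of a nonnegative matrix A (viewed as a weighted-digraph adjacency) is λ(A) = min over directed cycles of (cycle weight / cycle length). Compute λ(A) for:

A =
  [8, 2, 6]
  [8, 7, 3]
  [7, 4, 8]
λ(A) = 7/2

Enumerate directed cycles and compute their means (weight / length). Sample:
  cycle 0 → 0: weight = 8, length = 1, mean = 8/1 ≈ 8.000
  cycle 1 → 1: weight = 7, length = 1, mean = 7/1 ≈ 7.000
  cycle 2 → 2: weight = 8, length = 1, mean = 8/1 ≈ 8.000
  cycle 0 → 1 → 0: weight = 10, length = 2, mean = 10/2 ≈ 5.000
  cycle 0 → 2 → 0: weight = 13, length = 2, mean = 13/2 ≈ 6.500
  cycle 1 → 0 → 1: weight = 10, length = 2, mean = 10/2 ≈ 5.000
Minimum mean = 3.500, attained e.g. along the cycle 1 → 2 → 1 with weight 7 and length 2. So λ(A) = 7/2 = 7/2.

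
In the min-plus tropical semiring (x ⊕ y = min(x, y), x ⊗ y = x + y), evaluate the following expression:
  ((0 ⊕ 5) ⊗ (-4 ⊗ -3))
((0 ⊕ 5) ⊗ (-4 ⊗ -3)) = -7

Expand innermost to outermost. Recall ⊕ takes the minimum of its arguments and ⊗ takes their sum. Working out the expression ((0 ⊕ 5) ⊗ (-4 ⊗ -3)) gives -7.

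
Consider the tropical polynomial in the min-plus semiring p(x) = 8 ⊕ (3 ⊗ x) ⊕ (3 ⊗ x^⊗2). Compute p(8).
p(8) = 8

A tropical monomial a ⊗ x^⊗i evaluates to a + i · x. Evaluating each term at x = 8:
  Term 0 contributes 8 + 0 · 8 = 8
  Term 1 contributes 3 + 1 · 8 = 11
  Term 2 contributes 3 + 2 · 8 = 19
p(8) = ⊕ of these = min[8, 11, 19] = 8.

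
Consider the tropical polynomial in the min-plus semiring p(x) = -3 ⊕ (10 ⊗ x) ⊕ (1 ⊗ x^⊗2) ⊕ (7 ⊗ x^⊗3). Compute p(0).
p(0) = -3

A tropical monomial a ⊗ x^⊗i evaluates to a + i · x. Evaluating each term at x = 0:
  Term 0 contributes -3 + 0 · 0 = -3
  Term 1 contributes 10 + 1 · 0 = 10
  Term 2 contributes 1 + 2 · 0 = 1
  Term 3 contributes 7 + 3 · 0 = 7
p(0) = ⊕ of these = min[-3, 10, 1, 7] = -3.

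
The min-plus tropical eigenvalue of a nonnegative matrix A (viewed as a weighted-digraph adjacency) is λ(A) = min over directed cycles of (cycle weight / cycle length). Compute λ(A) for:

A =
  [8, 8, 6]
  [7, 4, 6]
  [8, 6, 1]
λ(A) = 1

Enumerate directed cycles and compute their means (weight / length). Sample:
  cycle 0 → 0: weight = 8, length = 1, mean = 8/1 ≈ 8.000
  cycle 1 → 1: weight = 4, length = 1, mean = 4/1 ≈ 4.000
  cycle 2 → 2: weight = 1, length = 1, mean = 1/1 ≈ 1.000
  cycle 0 → 1 → 0: weight = 15, length = 2, mean = 15/2 ≈ 7.500
  cycle 0 → 2 → 0: weight = 14, length = 2, mean = 14/2 ≈ 7.000
  cycle 1 → 0 → 1: weight = 15, length = 2, mean = 15/2 ≈ 7.500
Minimum mean = 1.000, attained e.g. along the cycle 2 → 2 with weight 1 and length 1. So λ(A) = 1/1 = 1.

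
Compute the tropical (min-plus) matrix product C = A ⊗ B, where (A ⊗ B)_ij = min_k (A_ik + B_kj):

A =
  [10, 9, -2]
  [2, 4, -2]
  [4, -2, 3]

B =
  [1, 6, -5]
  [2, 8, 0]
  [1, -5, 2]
A ⊗ B =
  [-1, -7, 0]
  [-1, -7, -3]
  [0, -2, -2]

Apply the min-plus product entry-by-entry:
  C[0][0] = min over k of (A[0][0] + B[0][0] = 10 + 1 = 11, A[0][1] + B[1][0] = 9 + 2 = 11, A[0][2] + B[2][0] = -2 + 1 = -1) = -1 (attained at k = 2)
  C[0][1] = min over k of (A[0][0] + B[0][1] = 10 + 6 = 16, A[0][1] + B[1][1] = 9 + 8 = 17, A[0][2] + B[2][1] = -2 + -5 = -7) = -7 (attained at k = 2)
  C[0][2] = min over k of (A[0][0] + B[0][2] = 10 + -5 = 5, A[0][1] + B[1][2] = 9 + 0 = 9, A[0][2] + B[2][2] = -2 + 2 = 0) = 0 (attained at k = 2)
  C[1][0] = min over k of (A[1][0] + B[0][0] = 2 + 1 = 3, A[1][1] + B[1][0] = 4 + 2 = 6, A[1][2] + B[2][0] = -2 + 1 = -1) = -1 (attained at k = 2)
  C[1][1] = min over k of (A[1][0] + B[0][1] = 2 + 6 = 8, A[1][1] + B[1][1] = 4 + 8 = 12, A[1][2] + B[2][1] = -2 + -5 = -7) = -7 (attained at k = 2)
  C[1][2] = min over k of (A[1][0] + B[0][2] = 2 + -5 = -3, A[1][1] + B[1][2] = 4 + 0 = 4, A[1][2] + B[2][2] = -2 + 2 = 0) = -3 (attained at k = 0)
  C[2][0] = min over k of (A[2][0] + B[0][0] = 4 + 1 = 5, A[2][1] + B[1][0] = -2 + 2 = 0, A[2][2] + B[2][0] = 3 + 1 = 4) = 0 (attained at k = 1)
  C[2][1] = min over k of (A[2][0] + B[0][1] = 4 + 6 = 10, A[2][1] + B[1][1] = -2 + 8 = 6, A[2][2] + B[2][1] = 3 + -5 = -2) = -2 (attained at k = 2)
  C[2][2] = min over k of (A[2][0] + B[0][2] = 4 + -5 = -1, A[2][1] + B[1][2] = -2 + 0 = -2, A[2][2] + B[2][2] = 3 + 2 = 5) = -2 (attained at k = 1)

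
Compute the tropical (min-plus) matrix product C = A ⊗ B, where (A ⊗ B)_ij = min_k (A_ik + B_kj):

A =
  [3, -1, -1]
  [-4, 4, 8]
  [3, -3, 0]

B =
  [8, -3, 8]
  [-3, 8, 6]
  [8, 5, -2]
A ⊗ B =
  [-4, 0, -3]
  [1, -7, 4]
  [-6, 0, -2]

Apply the min-plus product entry-by-entry:
  C[0][0] = min over k of (A[0][0] + B[0][0] = 3 + 8 = 11, A[0][1] + B[1][0] = -1 + -3 = -4, A[0][2] + B[2][0] = -1 + 8 = 7) = -4 (attained at k = 1)
  C[0][1] = min over k of (A[0][0] + B[0][1] = 3 + -3 = 0, A[0][1] + B[1][1] = -1 + 8 = 7, A[0][2] + B[2][1] = -1 + 5 = 4) = 0 (attained at k = 0)
  C[0][2] = min over k of (A[0][0] + B[0][2] = 3 + 8 = 11, A[0][1] + B[1][2] = -1 + 6 = 5, A[0][2] + B[2][2] = -1 + -2 = -3) = -3 (attained at k = 2)
  C[1][0] = min over k of (A[1][0] + B[0][0] = -4 + 8 = 4, A[1][1] + B[1][0] = 4 + -3 = 1, A[1][2] + B[2][0] = 8 + 8 = 16) = 1 (attained at k = 1)
  C[1][1] = min over k of (A[1][0] + B[0][1] = -4 + -3 = -7, A[1][1] + B[1][1] = 4 + 8 = 12, A[1][2] + B[2][1] = 8 + 5 = 13) = -7 (attained at k = 0)
  C[1][2] = min over k of (A[1][0] + B[0][2] = -4 + 8 = 4, A[1][1] + B[1][2] = 4 + 6 = 10, A[1][2] + B[2][2] = 8 + -2 = 6) = 4 (attained at k = 0)
  C[2][0] = min over k of (A[2][0] + B[0][0] = 3 + 8 = 11, A[2][1] + B[1][0] = -3 + -3 = -6, A[2][2] + B[2][0] = 0 + 8 = 8) = -6 (attained at k = 1)
  C[2][1] = min over k of (A[2][0] + B[0][1] = 3 + -3 = 0, A[2][1] + B[1][1] = -3 + 8 = 5, A[2][2] + B[2][1] = 0 + 5 = 5) = 0 (attained at k = 0)
  C[2][2] = min over k of (A[2][0] + B[0][2] = 3 + 8 = 11, A[2][1] + B[1][2] = -3 + 6 = 3, A[2][2] + B[2][2] = 0 + -2 = -2) = -2 (attained at k = 2)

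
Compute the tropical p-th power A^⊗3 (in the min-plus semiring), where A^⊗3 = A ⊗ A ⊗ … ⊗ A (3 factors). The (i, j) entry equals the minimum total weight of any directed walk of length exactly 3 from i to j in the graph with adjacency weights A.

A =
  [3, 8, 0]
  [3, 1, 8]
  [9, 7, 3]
A^⊗3 =
  [9, 8, 6]
  [5, 3, 4]
  [11, 9, 9]

Each entry (A^⊗3)_ij equals the minimum over all length-3 walks i = v_0 → v_1 → … → v_3 = j of Σ_t A[v_t][v_{t+1}]. For example, for (i, j) = (0, 2) we minimise over 9 possible intermediate vertex sequences; the minimum is 6, attained along the walk 0 → 0 → 0 → 2.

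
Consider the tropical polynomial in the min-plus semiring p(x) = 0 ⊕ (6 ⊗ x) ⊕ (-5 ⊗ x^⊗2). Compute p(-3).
p(-3) = -11

A tropical monomial a ⊗ x^⊗i evaluates to a + i · x. Evaluating each term at x = -3:
  Term 0 contributes 0 + 0 · -3 = 0
  Term 1 contributes 6 + 1 · -3 = 3
  Term 2 contributes -5 + 2 · -3 = -11
p(-3) = ⊕ of these = min[0, 3, -11] = -11.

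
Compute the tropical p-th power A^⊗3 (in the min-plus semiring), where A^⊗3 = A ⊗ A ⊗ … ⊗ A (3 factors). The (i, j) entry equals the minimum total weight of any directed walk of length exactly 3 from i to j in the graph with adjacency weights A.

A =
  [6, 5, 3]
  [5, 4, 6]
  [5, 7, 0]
A^⊗3 =
  [8, 10, 3]
  [11, 12, 6]
  [5, 7, 0]

Each entry (A^⊗3)_ij equals the minimum over all length-3 walks i = v_0 → v_1 → … → v_3 = j of Σ_t A[v_t][v_{t+1}]. For example, for (i, j) = (0, 2) we minimise over 9 possible intermediate vertex sequences; the minimum is 3, attained along the walk 0 → 2 → 2 → 2.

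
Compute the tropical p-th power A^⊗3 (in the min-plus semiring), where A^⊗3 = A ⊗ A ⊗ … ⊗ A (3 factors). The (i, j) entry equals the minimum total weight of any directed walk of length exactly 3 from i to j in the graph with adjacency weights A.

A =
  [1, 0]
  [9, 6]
A^⊗3 =
  [3, 2]
  [11, 10]

Each entry (A^⊗3)_ij equals the minimum over all length-3 walks i = v_0 → v_1 → … → v_3 = j of Σ_t A[v_t][v_{t+1}]. For example, for (i, j) = (0, 1) we minimise over 4 possible intermediate vertex sequences; the minimum is 2, attained along the walk 0 → 0 → 0 → 1.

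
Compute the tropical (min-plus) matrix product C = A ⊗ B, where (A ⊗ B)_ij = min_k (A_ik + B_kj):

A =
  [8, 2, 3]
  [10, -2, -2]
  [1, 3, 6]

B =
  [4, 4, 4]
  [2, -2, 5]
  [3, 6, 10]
A ⊗ B =
  [4, 0, 7]
  [0, -4, 3]
  [5, 1, 5]

Apply the min-plus product entry-by-entry:
  C[0][0] = min over k of (A[0][0] + B[0][0] = 8 + 4 = 12, A[0][1] + B[1][0] = 2 + 2 = 4, A[0][2] + B[2][0] = 3 + 3 = 6) = 4 (attained at k = 1)
  C[0][1] = min over k of (A[0][0] + B[0][1] = 8 + 4 = 12, A[0][1] + B[1][1] = 2 + -2 = 0, A[0][2] + B[2][1] = 3 + 6 = 9) = 0 (attained at k = 1)
  C[0][2] = min over k of (A[0][0] + B[0][2] = 8 + 4 = 12, A[0][1] + B[1][2] = 2 + 5 = 7, A[0][2] + B[2][2] = 3 + 10 = 13) = 7 (attained at k = 1)
  C[1][0] = min over k of (A[1][0] + B[0][0] = 10 + 4 = 14, A[1][1] + B[1][0] = -2 + 2 = 0, A[1][2] + B[2][0] = -2 + 3 = 1) = 0 (attained at k = 1)
  C[1][1] = min over k of (A[1][0] + B[0][1] = 10 + 4 = 14, A[1][1] + B[1][1] = -2 + -2 = -4, A[1][2] + B[2][1] = -2 + 6 = 4) = -4 (attained at k = 1)
  C[1][2] = min over k of (A[1][0] + B[0][2] = 10 + 4 = 14, A[1][1] + B[1][2] = -2 + 5 = 3, A[1][2] + B[2][2] = -2 + 10 = 8) = 3 (attained at k = 1)
  C[2][0] = min over k of (A[2][0] + B[0][0] = 1 + 4 = 5, A[2][1] + B[1][0] = 3 + 2 = 5, A[2][2] + B[2][0] = 6 + 3 = 9) = 5 (attained at k = 0)
  C[2][1] = min over k of (A[2][0] + B[0][1] = 1 + 4 = 5, A[2][1] + B[1][1] = 3 + -2 = 1, A[2][2] + B[2][1] = 6 + 6 = 12) = 1 (attained at k = 1)
  C[2][2] = min over k of (A[2][0] + B[0][2] = 1 + 4 = 5, A[2][1] + B[1][2] = 3 + 5 = 8, A[2][2] + B[2][2] = 6 + 10 = 16) = 5 (attained at k = 0)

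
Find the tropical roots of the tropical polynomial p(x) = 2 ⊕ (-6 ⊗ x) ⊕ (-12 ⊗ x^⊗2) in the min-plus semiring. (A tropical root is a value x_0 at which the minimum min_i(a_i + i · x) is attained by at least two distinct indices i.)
Roots: {6, 8}

Each tropical root is a break point of the lower envelope of the lines y = a_i + i · x (there are 3 lines, with slopes 0, 1, ..., 2). Only the lines that attain the minimum somewhere contribute to roots; other lines are dominated. Here the surviving (envelope) indices are i = 2, i = 1, i = 0.
Intersections between consecutive envelope lines give the roots: for adjacent envelope indices i < j the intersection is x = (a_i − a_j) / (j − i). Reading off the sorted break points: {6, 8}.
Verification: at each break x_0, at least two indices attain the minimum of min_i(a_i + i · x_0).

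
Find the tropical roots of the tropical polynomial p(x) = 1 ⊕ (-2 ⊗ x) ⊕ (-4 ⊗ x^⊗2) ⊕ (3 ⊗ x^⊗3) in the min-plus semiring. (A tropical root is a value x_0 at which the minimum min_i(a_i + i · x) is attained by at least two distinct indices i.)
Roots: {-7, 2, 3}

Each tropical root is a break point of the lower envelope of the lines y = a_i + i · x (there are 4 lines, with slopes 0, 1, ..., 3). Only the lines that attain the minimum somewhere contribute to roots; other lines are dominated. Here the surviving (envelope) indices are i = 3, i = 2, i = 1, i = 0.
Intersections between consecutive envelope lines give the roots: for adjacent envelope indices i < j the intersection is x = (a_i − a_j) / (j − i). Reading off the sorted break points: {-7, 2, 3}.
Verification: at each break x_0, at least two indices attain the minimum of min_i(a_i + i · x_0).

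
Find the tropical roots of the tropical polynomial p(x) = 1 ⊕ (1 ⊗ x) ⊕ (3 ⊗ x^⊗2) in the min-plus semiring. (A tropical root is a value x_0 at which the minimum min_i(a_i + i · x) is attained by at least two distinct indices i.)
Roots: {-2, 0}

Each tropical root is a break point of the lower envelope of the lines y = a_i + i · x (there are 3 lines, with slopes 0, 1, ..., 2). Only the lines that attain the minimum somewhere contribute to roots; other lines are dominated. Here the surviving (envelope) indices are i = 2, i = 1, i = 0.
Intersections between consecutive envelope lines give the roots: for adjacent envelope indices i < j the intersection is x = (a_i − a_j) / (j − i). Reading off the sorted break points: {-2, 0}.
Verification: at each break x_0, at least two indices attain the minimum of min_i(a_i + i · x_0).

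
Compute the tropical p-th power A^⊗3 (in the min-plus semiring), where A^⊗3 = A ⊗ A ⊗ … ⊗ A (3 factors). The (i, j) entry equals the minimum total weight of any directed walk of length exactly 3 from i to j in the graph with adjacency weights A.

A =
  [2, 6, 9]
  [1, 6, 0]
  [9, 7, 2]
A^⊗3 =
  [6, 10, 8]
  [5, 9, 4]
  [10, 11, 6]

Each entry (A^⊗3)_ij equals the minimum over all length-3 walks i = v_0 → v_1 → … → v_3 = j of Σ_t A[v_t][v_{t+1}]. For example, for (i, j) = (0, 2) we minimise over 9 possible intermediate vertex sequences; the minimum is 8, attained along the walk 0 → 0 → 1 → 2.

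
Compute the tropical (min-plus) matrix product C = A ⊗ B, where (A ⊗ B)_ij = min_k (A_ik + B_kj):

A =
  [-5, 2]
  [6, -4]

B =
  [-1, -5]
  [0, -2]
A ⊗ B =
  [-6, -10]
  [-4, -6]

Apply the min-plus product entry-by-entry:
  C[0][0] = min over k of (A[0][0] + B[0][0] = -5 + -1 = -6, A[0][1] + B[1][0] = 2 + 0 = 2) = -6 (attained at k = 0)
  C[0][1] = min over k of (A[0][0] + B[0][1] = -5 + -5 = -10, A[0][1] + B[1][1] = 2 + -2 = 0) = -10 (attained at k = 0)
  C[1][0] = min over k of (A[1][0] + B[0][0] = 6 + -1 = 5, A[1][1] + B[1][0] = -4 + 0 = -4) = -4 (attained at k = 1)
  C[1][1] = min over k of (A[1][0] + B[0][1] = 6 + -5 = 1, A[1][1] + B[1][1] = -4 + -2 = -6) = -6 (attained at k = 1)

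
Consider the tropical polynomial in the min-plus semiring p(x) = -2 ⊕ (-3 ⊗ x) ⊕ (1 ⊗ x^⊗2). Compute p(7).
p(7) = -2

A tropical monomial a ⊗ x^⊗i evaluates to a + i · x. Evaluating each term at x = 7:
  Term 0 contributes -2 + 0 · 7 = -2
  Term 1 contributes -3 + 1 · 7 = 4
  Term 2 contributes 1 + 2 · 7 = 15
p(7) = ⊕ of these = min[-2, 4, 15] = -2.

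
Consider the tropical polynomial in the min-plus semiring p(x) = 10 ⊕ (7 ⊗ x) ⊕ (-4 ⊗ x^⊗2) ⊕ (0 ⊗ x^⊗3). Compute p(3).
p(3) = 2

A tropical monomial a ⊗ x^⊗i evaluates to a + i · x. Evaluating each term at x = 3:
  Term 0 contributes 10 + 0 · 3 = 10
  Term 1 contributes 7 + 1 · 3 = 10
  Term 2 contributes -4 + 2 · 3 = 2
  Term 3 contributes 0 + 3 · 3 = 9
p(3) = ⊕ of these = min[10, 10, 2, 9] = 2.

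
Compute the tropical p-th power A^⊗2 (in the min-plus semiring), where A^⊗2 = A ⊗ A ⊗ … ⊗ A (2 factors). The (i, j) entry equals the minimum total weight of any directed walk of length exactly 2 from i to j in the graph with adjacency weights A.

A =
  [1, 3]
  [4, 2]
A^⊗2 =
  [2, 4]
  [5, 4]

Each entry (A^⊗2)_ij equals the minimum over all length-2 walks i = v_0 → v_1 → … → v_2 = j of Σ_t A[v_t][v_{t+1}]. For example, for (i, j) = (0, 1) we minimise over 2 possible intermediate vertex sequences; the minimum is 4, attained along the walk 0 → 0 → 1.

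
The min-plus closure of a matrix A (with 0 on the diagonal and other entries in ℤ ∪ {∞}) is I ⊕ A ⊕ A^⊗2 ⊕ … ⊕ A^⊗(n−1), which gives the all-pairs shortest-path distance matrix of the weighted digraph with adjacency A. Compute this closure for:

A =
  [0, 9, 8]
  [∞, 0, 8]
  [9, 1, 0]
Closure =
  [0, 9, 8]
  [17, 0, 8]
  [9, 1, 0]

This is the Floyd-Warshall all-pairs shortest-path computation. For each intermediate vertex k = 0, 1, …, 2, update dist[i][j] ← min(dist[i][j], dist[i][k] + dist[k][j]). The final matrix gives, for each (i, j), the minimum total weight of any directed path from i to j (possibly empty when i = j).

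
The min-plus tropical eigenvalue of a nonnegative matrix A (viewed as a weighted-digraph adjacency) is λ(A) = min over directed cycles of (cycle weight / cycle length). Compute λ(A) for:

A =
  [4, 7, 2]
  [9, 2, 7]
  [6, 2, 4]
λ(A) = 2

Enumerate directed cycles and compute their means (weight / length). Sample:
  cycle 0 → 0: weight = 4, length = 1, mean = 4/1 ≈ 4.000
  cycle 1 → 1: weight = 2, length = 1, mean = 2/1 ≈ 2.000
  cycle 2 → 2: weight = 4, length = 1, mean = 4/1 ≈ 4.000
  cycle 0 → 1 → 0: weight = 16, length = 2, mean = 16/2 ≈ 8.000
  cycle 0 → 2 → 0: weight = 8, length = 2, mean = 8/2 ≈ 4.000
  cycle 1 → 0 → 1: weight = 16, length = 2, mean = 16/2 ≈ 8.000
Minimum mean = 2.000, attained e.g. along the cycle 1 → 1 with weight 2 and length 1. So λ(A) = 2/1 = 2.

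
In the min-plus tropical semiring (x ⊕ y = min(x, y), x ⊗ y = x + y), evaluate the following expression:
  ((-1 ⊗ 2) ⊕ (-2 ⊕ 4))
((-1 ⊗ 2) ⊕ (-2 ⊕ 4)) = -2

Expand innermost to outermost. Recall ⊕ takes the minimum of its arguments and ⊗ takes their sum. Working out the expression ((-1 ⊗ 2) ⊕ (-2 ⊕ 4)) gives -2.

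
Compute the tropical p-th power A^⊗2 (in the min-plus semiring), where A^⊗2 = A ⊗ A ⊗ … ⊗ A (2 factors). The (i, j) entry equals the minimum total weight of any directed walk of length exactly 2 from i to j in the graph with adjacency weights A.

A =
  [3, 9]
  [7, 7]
A^⊗2 =
  [6, 12]
  [10, 14]

Each entry (A^⊗2)_ij equals the minimum over all length-2 walks i = v_0 → v_1 → … → v_2 = j of Σ_t A[v_t][v_{t+1}]. For example, for (i, j) = (0, 1) we minimise over 2 possible intermediate vertex sequences; the minimum is 12, attained along the walk 0 → 0 → 1.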